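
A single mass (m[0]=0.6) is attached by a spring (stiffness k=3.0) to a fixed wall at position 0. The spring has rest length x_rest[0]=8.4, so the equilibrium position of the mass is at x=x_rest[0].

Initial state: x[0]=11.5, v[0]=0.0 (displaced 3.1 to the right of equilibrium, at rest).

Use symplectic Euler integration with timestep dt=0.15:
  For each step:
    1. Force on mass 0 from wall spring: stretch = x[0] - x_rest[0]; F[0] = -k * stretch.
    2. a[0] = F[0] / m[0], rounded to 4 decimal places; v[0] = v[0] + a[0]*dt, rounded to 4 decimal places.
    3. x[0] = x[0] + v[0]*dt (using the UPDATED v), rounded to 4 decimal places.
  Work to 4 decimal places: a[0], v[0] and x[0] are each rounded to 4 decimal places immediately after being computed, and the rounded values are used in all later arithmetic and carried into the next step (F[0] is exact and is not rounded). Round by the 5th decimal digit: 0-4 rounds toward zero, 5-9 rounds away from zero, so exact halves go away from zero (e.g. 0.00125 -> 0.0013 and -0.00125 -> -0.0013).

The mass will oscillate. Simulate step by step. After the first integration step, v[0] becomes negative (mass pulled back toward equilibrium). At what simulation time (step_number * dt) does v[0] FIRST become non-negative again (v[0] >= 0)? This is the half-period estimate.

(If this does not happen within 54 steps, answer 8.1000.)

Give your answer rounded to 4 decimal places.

Step 0: x=[11.5000] v=[0.0000]
Step 1: x=[11.1513] v=[-2.3250]
Step 2: x=[10.4930] v=[-4.3885]
Step 3: x=[9.5993] v=[-5.9583]
Step 4: x=[8.5706] v=[-6.8578]
Step 5: x=[7.5227] v=[-6.9858]
Step 6: x=[6.5735] v=[-6.3278]
Step 7: x=[5.8298] v=[-4.9579]
Step 8: x=[5.3753] v=[-3.0303]
Step 9: x=[5.2610] v=[-0.7618]
Step 10: x=[5.4999] v=[1.5925]
First v>=0 after going negative at step 10, time=1.5000

Answer: 1.5000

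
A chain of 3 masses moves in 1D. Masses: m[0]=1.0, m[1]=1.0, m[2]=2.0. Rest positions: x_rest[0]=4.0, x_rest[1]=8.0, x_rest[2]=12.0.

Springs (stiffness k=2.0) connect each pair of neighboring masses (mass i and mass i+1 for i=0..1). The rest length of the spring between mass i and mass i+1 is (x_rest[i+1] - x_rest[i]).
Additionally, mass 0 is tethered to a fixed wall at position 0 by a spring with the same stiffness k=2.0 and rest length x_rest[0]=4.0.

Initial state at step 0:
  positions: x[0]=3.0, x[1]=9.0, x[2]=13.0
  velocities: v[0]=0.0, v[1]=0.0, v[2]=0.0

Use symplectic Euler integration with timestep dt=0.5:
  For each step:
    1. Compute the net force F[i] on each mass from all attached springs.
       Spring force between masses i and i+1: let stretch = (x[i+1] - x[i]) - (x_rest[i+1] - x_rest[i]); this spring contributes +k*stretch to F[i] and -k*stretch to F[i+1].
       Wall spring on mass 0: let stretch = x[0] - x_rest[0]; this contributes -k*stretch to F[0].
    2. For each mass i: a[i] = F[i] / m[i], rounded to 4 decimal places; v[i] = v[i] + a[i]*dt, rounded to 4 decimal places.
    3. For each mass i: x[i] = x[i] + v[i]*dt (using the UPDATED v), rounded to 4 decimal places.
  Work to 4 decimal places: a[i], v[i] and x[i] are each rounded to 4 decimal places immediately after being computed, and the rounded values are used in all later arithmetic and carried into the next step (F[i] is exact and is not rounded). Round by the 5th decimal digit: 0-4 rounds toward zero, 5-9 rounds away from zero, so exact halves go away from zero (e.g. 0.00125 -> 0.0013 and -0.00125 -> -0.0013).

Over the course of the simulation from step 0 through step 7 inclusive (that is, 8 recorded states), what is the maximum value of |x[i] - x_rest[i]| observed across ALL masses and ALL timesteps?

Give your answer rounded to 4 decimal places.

Step 0: x=[3.0000 9.0000 13.0000] v=[0.0000 0.0000 0.0000]
Step 1: x=[4.5000 8.0000 13.0000] v=[3.0000 -2.0000 0.0000]
Step 2: x=[5.5000 7.7500 12.7500] v=[2.0000 -0.5000 -0.5000]
Step 3: x=[4.8750 8.8750 12.2500] v=[-1.2500 2.2500 -1.0000]
Step 4: x=[3.8125 9.6875 11.9063] v=[-2.1250 1.6250 -0.6875]
Step 5: x=[3.7813 8.6719 12.0079] v=[-0.0625 -2.0312 0.2031]
Step 6: x=[4.3047 6.8790 12.2755] v=[1.0468 -3.5858 0.5351]
Step 7: x=[3.9629 6.4972 12.1939] v=[-0.6836 -0.7636 -0.1632]
Max displacement = 1.6875

Answer: 1.6875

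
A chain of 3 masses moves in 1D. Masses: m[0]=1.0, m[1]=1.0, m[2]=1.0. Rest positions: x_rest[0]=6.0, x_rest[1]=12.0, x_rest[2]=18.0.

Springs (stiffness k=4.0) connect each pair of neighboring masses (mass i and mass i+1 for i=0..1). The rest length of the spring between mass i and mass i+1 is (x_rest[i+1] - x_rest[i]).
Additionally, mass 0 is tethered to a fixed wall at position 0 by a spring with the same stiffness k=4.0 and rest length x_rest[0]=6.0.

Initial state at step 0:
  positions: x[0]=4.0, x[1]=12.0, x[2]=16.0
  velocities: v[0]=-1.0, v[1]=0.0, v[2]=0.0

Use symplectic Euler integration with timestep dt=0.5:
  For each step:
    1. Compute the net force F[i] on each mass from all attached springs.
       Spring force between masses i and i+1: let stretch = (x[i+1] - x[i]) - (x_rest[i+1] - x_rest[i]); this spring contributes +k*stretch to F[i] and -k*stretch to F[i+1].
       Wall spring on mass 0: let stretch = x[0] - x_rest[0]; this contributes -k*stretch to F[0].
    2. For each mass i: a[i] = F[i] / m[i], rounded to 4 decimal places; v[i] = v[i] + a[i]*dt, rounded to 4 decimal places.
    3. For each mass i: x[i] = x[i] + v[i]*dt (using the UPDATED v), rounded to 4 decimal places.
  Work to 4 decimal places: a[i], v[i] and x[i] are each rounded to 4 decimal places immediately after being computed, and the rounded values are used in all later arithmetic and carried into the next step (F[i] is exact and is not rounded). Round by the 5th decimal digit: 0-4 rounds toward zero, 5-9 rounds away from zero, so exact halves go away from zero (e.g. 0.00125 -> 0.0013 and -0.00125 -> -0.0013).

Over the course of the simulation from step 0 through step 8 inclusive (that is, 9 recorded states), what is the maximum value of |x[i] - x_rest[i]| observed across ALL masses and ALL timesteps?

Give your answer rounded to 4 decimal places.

Answer: 4.0000

Derivation:
Step 0: x=[4.0000 12.0000 16.0000] v=[-1.0000 0.0000 0.0000]
Step 1: x=[7.5000 8.0000 18.0000] v=[7.0000 -8.0000 4.0000]
Step 2: x=[4.0000 13.5000 16.0000] v=[-7.0000 11.0000 -4.0000]
Step 3: x=[6.0000 12.0000 17.5000] v=[4.0000 -3.0000 3.0000]
Step 4: x=[8.0000 10.0000 19.5000] v=[4.0000 -4.0000 4.0000]
Step 5: x=[4.0000 15.5000 18.0000] v=[-8.0000 11.0000 -3.0000]
Step 6: x=[7.5000 12.0000 20.0000] v=[7.0000 -7.0000 4.0000]
Step 7: x=[8.0000 12.0000 20.0000] v=[1.0000 0.0000 0.0000]
Step 8: x=[4.5000 16.0000 18.0000] v=[-7.0000 8.0000 -4.0000]
Max displacement = 4.0000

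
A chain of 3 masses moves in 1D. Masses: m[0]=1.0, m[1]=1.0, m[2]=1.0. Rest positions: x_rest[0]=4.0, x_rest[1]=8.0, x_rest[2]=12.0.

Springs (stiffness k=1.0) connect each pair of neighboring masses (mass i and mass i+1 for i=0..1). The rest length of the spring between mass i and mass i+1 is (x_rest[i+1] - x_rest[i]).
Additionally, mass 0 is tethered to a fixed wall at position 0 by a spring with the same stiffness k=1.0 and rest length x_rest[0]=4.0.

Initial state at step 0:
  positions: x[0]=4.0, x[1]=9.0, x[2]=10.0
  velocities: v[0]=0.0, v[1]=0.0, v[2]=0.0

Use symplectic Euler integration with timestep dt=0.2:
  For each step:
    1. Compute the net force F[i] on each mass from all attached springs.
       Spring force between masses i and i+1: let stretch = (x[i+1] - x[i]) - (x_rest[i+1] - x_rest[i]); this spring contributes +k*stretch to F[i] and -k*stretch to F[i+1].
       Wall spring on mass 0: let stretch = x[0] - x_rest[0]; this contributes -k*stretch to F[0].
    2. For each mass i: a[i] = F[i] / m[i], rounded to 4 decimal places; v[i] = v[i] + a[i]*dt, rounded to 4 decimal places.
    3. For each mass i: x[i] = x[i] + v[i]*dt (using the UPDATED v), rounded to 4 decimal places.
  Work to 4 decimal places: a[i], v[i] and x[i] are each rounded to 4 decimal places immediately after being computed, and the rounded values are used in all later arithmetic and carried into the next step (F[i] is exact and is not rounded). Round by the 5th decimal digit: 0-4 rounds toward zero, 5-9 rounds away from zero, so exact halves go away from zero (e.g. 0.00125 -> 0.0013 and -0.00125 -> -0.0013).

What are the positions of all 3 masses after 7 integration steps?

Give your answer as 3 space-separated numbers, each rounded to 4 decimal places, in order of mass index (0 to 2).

Step 0: x=[4.0000 9.0000 10.0000] v=[0.0000 0.0000 0.0000]
Step 1: x=[4.0400 8.8400 10.1200] v=[0.2000 -0.8000 0.6000]
Step 2: x=[4.1104 8.5392 10.3488] v=[0.3520 -1.5040 1.1440]
Step 3: x=[4.1935 8.1336 10.6652] v=[0.4157 -2.0278 1.5821]
Step 4: x=[4.2665 7.6717 11.0404] v=[0.3650 -2.3095 1.8758]
Step 5: x=[4.3050 7.2083 11.4408] v=[0.1927 -2.3168 2.0021]
Step 6: x=[4.2875 6.7981 11.8319] v=[-0.0876 -2.0510 1.9556]
Step 7: x=[4.1989 6.4888 12.1817] v=[-0.4430 -1.5464 1.7488]

Answer: 4.1989 6.4888 12.1817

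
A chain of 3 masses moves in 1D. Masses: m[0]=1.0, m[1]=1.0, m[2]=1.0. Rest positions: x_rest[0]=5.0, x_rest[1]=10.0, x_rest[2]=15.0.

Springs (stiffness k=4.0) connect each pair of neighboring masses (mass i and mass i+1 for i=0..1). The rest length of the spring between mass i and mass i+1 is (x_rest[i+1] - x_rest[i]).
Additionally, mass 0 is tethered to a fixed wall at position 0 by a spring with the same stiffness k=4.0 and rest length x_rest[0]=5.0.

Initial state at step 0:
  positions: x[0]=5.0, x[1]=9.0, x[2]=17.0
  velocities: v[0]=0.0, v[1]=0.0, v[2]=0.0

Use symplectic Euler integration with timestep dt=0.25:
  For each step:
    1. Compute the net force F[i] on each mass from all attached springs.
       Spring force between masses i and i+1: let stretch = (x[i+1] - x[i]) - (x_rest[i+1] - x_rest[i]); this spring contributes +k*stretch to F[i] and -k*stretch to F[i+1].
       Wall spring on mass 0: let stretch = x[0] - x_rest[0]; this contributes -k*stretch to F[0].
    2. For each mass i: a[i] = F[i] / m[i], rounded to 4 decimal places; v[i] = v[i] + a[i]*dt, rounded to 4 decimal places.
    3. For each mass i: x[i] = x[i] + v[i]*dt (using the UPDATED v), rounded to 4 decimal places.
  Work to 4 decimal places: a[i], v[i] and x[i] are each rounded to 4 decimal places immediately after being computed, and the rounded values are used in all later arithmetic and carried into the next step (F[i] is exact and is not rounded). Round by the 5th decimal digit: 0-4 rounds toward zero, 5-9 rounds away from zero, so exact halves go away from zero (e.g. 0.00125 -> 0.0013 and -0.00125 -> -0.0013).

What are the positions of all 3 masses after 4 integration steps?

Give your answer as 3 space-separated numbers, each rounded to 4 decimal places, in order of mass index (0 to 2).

Answer: 5.8320 11.3398 14.2031

Derivation:
Step 0: x=[5.0000 9.0000 17.0000] v=[0.0000 0.0000 0.0000]
Step 1: x=[4.7500 10.0000 16.2500] v=[-1.0000 4.0000 -3.0000]
Step 2: x=[4.6250 11.2500 15.1875] v=[-0.5000 5.0000 -4.2500]
Step 3: x=[5.0000 11.8281 14.3906] v=[1.5000 2.3125 -3.1875]
Step 4: x=[5.8320 11.3398 14.2031] v=[3.3281 -1.9531 -0.7500]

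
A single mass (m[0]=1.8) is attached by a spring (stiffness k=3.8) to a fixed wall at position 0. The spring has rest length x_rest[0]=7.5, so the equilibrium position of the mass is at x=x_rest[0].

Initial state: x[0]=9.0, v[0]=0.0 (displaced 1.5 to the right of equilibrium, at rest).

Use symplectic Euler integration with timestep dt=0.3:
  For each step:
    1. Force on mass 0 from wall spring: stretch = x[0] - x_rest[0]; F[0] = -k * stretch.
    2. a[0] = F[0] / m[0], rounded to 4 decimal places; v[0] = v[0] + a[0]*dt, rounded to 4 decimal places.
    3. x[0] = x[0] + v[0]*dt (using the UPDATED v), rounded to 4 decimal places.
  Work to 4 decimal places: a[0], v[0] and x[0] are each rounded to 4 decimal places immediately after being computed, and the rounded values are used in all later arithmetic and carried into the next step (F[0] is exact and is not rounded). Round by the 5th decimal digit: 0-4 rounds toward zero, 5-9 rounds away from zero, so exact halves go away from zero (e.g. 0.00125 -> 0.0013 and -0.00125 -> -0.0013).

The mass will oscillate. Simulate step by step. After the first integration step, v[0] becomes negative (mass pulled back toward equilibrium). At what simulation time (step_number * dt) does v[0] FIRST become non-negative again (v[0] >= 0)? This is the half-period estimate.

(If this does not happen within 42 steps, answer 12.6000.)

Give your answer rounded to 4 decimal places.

Answer: 2.4000

Derivation:
Step 0: x=[9.0000] v=[0.0000]
Step 1: x=[8.7150] v=[-0.9500]
Step 2: x=[8.1992] v=[-1.7195]
Step 3: x=[7.5505] v=[-2.1623]
Step 4: x=[6.8922] v=[-2.1943]
Step 5: x=[6.3494] v=[-1.8094]
Step 6: x=[6.0252] v=[-1.0807]
Step 7: x=[5.9812] v=[-0.1467]
Step 8: x=[6.2258] v=[0.8152]
First v>=0 after going negative at step 8, time=2.4000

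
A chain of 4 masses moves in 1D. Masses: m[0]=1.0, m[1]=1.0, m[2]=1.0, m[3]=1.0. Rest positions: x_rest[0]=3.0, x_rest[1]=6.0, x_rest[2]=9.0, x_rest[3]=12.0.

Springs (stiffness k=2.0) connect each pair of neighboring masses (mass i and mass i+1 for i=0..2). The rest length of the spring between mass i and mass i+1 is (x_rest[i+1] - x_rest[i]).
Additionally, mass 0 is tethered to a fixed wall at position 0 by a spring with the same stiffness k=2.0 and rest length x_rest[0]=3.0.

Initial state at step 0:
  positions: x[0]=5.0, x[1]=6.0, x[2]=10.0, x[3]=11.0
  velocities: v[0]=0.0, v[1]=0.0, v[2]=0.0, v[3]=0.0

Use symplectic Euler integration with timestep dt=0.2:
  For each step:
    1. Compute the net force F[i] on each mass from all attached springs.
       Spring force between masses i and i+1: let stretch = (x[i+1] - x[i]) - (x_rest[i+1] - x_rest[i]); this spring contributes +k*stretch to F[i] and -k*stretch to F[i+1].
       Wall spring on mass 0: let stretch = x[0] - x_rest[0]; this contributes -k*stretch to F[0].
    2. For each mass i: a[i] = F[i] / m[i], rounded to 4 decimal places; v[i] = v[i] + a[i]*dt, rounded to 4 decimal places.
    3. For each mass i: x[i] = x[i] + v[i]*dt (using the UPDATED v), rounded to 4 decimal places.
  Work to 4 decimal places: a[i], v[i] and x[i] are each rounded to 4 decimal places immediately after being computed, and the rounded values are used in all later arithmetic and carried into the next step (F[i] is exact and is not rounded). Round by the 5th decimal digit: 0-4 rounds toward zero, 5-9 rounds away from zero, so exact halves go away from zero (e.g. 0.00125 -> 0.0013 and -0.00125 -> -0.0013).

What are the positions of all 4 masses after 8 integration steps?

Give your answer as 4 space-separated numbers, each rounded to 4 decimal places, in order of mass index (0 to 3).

Step 0: x=[5.0000 6.0000 10.0000 11.0000] v=[0.0000 0.0000 0.0000 0.0000]
Step 1: x=[4.6800 6.2400 9.7600 11.1600] v=[-1.6000 1.2000 -1.2000 0.8000]
Step 2: x=[4.1104 6.6368 9.3504 11.4480] v=[-2.8480 1.9840 -2.0480 1.4400]
Step 3: x=[3.4141 7.0486 8.8915 11.8082] v=[-3.4816 2.0589 -2.2944 1.8010]
Step 4: x=[2.7354 7.3171 8.5185 12.1751] v=[-3.3934 1.3423 -1.8649 1.8343]
Step 5: x=[2.2044 7.3151 8.3419 12.4894] v=[-2.6549 -0.0098 -0.8828 1.5717]
Step 6: x=[1.9059 6.9864 8.4150 12.7119] v=[-1.4924 -1.6434 0.3655 1.1127]
Step 7: x=[1.8614 6.3656 8.7176 12.8307] v=[-0.2226 -3.1042 1.5128 0.5939]
Step 8: x=[2.0283 5.5726 9.1610 12.8604] v=[0.8345 -3.9651 2.2172 0.1487]

Answer: 2.0283 5.5726 9.1610 12.8604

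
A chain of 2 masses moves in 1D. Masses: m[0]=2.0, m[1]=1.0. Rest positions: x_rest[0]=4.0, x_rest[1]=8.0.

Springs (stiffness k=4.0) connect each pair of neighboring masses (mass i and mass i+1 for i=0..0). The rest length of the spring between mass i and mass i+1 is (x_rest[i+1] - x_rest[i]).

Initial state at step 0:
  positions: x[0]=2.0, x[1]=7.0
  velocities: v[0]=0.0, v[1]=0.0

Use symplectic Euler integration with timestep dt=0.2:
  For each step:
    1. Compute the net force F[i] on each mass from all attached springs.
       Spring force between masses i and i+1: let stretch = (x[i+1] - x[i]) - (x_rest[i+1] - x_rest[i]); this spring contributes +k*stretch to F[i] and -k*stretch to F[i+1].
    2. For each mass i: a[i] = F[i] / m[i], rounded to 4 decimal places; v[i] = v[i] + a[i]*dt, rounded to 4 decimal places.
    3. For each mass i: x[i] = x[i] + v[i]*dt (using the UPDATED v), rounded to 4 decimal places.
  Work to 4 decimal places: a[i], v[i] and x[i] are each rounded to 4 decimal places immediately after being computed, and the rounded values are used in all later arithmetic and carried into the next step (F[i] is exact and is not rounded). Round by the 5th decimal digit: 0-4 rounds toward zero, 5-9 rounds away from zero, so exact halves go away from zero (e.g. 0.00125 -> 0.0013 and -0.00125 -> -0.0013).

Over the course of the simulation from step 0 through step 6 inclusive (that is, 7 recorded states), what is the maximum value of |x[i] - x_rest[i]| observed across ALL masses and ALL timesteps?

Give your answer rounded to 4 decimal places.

Answer: 2.3524

Derivation:
Step 0: x=[2.0000 7.0000] v=[0.0000 0.0000]
Step 1: x=[2.0800 6.8400] v=[0.4000 -0.8000]
Step 2: x=[2.2208 6.5584] v=[0.7040 -1.4080]
Step 3: x=[2.3886 6.2228] v=[0.8390 -1.6781]
Step 4: x=[2.5431 5.9137] v=[0.7727 -1.5455]
Step 5: x=[2.6473 5.7053] v=[0.5209 -1.0420]
Step 6: x=[2.6761 5.6476] v=[0.1441 -0.2884]
Max displacement = 2.3524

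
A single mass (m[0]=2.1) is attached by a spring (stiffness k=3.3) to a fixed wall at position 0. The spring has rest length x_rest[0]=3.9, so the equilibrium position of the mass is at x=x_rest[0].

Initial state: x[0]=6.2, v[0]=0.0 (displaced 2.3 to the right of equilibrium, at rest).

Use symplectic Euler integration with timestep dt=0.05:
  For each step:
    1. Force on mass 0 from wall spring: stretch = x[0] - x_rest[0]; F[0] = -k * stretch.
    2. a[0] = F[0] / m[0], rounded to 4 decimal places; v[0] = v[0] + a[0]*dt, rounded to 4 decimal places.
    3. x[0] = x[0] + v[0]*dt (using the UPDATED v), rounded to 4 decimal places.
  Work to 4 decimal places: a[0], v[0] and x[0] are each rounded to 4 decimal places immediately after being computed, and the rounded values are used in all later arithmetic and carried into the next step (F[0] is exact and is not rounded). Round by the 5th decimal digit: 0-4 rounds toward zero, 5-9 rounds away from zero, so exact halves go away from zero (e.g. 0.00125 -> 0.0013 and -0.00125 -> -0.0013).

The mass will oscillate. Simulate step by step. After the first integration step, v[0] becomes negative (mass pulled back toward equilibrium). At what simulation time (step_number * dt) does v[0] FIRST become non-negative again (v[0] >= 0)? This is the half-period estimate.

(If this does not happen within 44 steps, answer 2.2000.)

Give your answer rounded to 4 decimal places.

Answer: 2.2000

Derivation:
Step 0: x=[6.2000] v=[0.0000]
Step 1: x=[6.1910] v=[-0.1807]
Step 2: x=[6.1730] v=[-0.3607]
Step 3: x=[6.1460] v=[-0.5393]
Step 4: x=[6.1102] v=[-0.7158]
Step 5: x=[6.0657] v=[-0.8895]
Step 6: x=[6.0127] v=[-1.0597]
Step 7: x=[5.9514] v=[-1.2257]
Step 8: x=[5.8821] v=[-1.3869]
Step 9: x=[5.8050] v=[-1.5426]
Step 10: x=[5.7204] v=[-1.6923]
Step 11: x=[5.6286] v=[-1.8353]
Step 12: x=[5.5300] v=[-1.9711]
Step 13: x=[5.4250] v=[-2.0992]
Step 14: x=[5.3141] v=[-2.2190]
Step 15: x=[5.1976] v=[-2.3301]
Step 16: x=[5.0760] v=[-2.4321]
Step 17: x=[4.9498] v=[-2.5245]
Step 18: x=[4.8195] v=[-2.6070]
Step 19: x=[4.6855] v=[-2.6792]
Step 20: x=[4.5485] v=[-2.7409]
Step 21: x=[4.4089] v=[-2.7919]
Step 22: x=[4.2673] v=[-2.8319]
Step 23: x=[4.1243] v=[-2.8608]
Step 24: x=[3.9804] v=[-2.8784]
Step 25: x=[3.8362] v=[-2.8847]
Step 26: x=[3.6922] v=[-2.8797]
Step 27: x=[3.5490] v=[-2.8634]
Step 28: x=[3.4072] v=[-2.8358]
Step 29: x=[3.2673] v=[-2.7971]
Step 30: x=[3.1299] v=[-2.7474]
Step 31: x=[2.9956] v=[-2.6869]
Step 32: x=[2.8648] v=[-2.6158]
Step 33: x=[2.7381] v=[-2.5345]
Step 34: x=[2.6159] v=[-2.4432]
Step 35: x=[2.4988] v=[-2.3423]
Step 36: x=[2.3872] v=[-2.2322]
Step 37: x=[2.2815] v=[-2.1133]
Step 38: x=[2.1822] v=[-1.9861]
Step 39: x=[2.0896] v=[-1.8511]
Step 40: x=[2.0042] v=[-1.7089]
Step 41: x=[1.9262] v=[-1.5599]
Step 42: x=[1.8560] v=[-1.4048]
Step 43: x=[1.7938] v=[-1.2442]
Step 44: x=[1.7399] v=[-1.0787]
v[0] did not become non-negative within 44 steps; using fallback time=2.2000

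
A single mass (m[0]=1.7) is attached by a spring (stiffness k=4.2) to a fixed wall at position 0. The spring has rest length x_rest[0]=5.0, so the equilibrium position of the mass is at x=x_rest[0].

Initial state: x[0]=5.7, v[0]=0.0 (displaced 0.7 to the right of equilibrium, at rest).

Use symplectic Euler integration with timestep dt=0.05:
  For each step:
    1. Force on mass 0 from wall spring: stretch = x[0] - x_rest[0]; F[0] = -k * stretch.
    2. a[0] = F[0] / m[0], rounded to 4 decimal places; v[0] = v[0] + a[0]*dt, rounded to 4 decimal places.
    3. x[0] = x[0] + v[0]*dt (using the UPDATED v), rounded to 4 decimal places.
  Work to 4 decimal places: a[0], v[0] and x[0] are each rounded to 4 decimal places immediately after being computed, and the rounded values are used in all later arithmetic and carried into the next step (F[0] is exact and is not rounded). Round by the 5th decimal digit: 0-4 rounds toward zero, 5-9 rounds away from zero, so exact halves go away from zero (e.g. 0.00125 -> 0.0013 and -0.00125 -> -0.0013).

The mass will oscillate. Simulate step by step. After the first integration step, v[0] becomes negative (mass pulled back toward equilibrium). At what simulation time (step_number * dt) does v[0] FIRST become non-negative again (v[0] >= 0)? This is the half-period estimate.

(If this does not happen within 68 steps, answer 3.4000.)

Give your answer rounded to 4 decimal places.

Step 0: x=[5.7000] v=[0.0000]
Step 1: x=[5.6957] v=[-0.0865]
Step 2: x=[5.6871] v=[-0.1724]
Step 3: x=[5.6742] v=[-0.2573]
Step 4: x=[5.6572] v=[-0.3406]
Step 5: x=[5.6361] v=[-0.4218]
Step 6: x=[5.6111] v=[-0.5004]
Step 7: x=[5.5823] v=[-0.5759]
Step 8: x=[5.5499] v=[-0.6478]
Step 9: x=[5.5141] v=[-0.7157]
Step 10: x=[5.4751] v=[-0.7792]
Step 11: x=[5.4332] v=[-0.8379]
Step 12: x=[5.3886] v=[-0.8914]
Step 13: x=[5.3416] v=[-0.9394]
Step 14: x=[5.2925] v=[-0.9816]
Step 15: x=[5.2416] v=[-1.0177]
Step 16: x=[5.1892] v=[-1.0475]
Step 17: x=[5.1357] v=[-1.0709]
Step 18: x=[5.0813] v=[-1.0877]
Step 19: x=[5.0264] v=[-1.0977]
Step 20: x=[4.9714] v=[-1.1010]
Step 21: x=[4.9165] v=[-1.0975]
Step 22: x=[4.8621] v=[-1.0872]
Step 23: x=[4.8086] v=[-1.0702]
Step 24: x=[4.7563] v=[-1.0466]
Step 25: x=[4.7055] v=[-1.0165]
Step 26: x=[4.6565] v=[-0.9801]
Step 27: x=[4.6096] v=[-0.9377]
Step 28: x=[4.5651] v=[-0.8895]
Step 29: x=[4.5233] v=[-0.8358]
Step 30: x=[4.4845] v=[-0.7769]
Step 31: x=[4.4488] v=[-0.7132]
Step 32: x=[4.4165] v=[-0.6451]
Step 33: x=[4.3879] v=[-0.5730]
Step 34: x=[4.3630] v=[-0.4974]
Step 35: x=[4.3421] v=[-0.4187]
Step 36: x=[4.3252] v=[-0.3374]
Step 37: x=[4.3125] v=[-0.2540]
Step 38: x=[4.3040] v=[-0.1691]
Step 39: x=[4.2998] v=[-0.0831]
Step 40: x=[4.3000] v=[0.0034]
First v>=0 after going negative at step 40, time=2.0000

Answer: 2.0000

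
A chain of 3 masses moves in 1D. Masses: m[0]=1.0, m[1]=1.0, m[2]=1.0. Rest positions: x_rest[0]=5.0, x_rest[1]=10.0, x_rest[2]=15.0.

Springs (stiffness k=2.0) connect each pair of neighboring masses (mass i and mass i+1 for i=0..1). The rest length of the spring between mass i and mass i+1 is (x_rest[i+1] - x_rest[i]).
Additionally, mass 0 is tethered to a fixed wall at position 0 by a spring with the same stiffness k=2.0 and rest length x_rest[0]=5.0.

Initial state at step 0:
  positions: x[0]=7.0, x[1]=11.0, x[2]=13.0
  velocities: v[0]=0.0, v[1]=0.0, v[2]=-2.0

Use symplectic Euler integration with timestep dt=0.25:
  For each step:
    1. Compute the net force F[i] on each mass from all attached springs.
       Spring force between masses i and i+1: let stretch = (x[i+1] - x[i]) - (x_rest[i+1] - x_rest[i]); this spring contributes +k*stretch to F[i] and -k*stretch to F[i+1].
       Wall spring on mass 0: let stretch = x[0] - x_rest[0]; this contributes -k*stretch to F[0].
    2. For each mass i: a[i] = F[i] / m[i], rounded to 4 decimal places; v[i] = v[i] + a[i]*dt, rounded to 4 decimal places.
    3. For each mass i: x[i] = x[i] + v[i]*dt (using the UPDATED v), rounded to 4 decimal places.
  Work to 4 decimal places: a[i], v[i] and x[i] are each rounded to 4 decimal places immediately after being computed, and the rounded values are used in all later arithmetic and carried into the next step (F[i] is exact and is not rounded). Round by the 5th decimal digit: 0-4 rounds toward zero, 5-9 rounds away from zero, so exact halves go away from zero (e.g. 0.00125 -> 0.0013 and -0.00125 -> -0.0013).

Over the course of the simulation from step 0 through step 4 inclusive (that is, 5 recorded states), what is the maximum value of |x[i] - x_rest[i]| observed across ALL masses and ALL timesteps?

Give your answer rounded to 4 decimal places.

Answer: 2.1250

Derivation:
Step 0: x=[7.0000 11.0000 13.0000] v=[0.0000 0.0000 -2.0000]
Step 1: x=[6.6250 10.7500 12.8750] v=[-1.5000 -1.0000 -0.5000]
Step 2: x=[5.9375 10.2500 13.1094] v=[-2.7500 -2.0000 0.9375]
Step 3: x=[5.0469 9.5684 13.6114] v=[-3.5625 -2.7266 2.0078]
Step 4: x=[4.0906 8.8269 14.2330] v=[-3.8252 -2.9659 2.4863]
Max displacement = 2.1250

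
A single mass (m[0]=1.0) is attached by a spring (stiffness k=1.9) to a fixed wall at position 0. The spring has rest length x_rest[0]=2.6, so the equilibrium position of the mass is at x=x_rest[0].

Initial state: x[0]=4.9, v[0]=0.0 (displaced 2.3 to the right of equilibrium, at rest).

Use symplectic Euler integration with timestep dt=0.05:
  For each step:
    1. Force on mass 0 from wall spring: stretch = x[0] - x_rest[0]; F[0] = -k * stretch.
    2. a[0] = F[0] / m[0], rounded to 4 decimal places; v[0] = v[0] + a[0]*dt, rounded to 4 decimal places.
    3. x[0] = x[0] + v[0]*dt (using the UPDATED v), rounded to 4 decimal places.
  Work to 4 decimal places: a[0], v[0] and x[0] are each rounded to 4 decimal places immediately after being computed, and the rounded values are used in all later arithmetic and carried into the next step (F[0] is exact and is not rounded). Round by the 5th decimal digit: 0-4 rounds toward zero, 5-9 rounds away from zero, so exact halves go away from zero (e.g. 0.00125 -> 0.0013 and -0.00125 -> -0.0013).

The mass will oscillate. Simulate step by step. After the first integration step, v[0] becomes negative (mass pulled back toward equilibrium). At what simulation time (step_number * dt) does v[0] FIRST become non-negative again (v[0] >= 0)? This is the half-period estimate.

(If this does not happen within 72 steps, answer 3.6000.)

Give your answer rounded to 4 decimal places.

Step 0: x=[4.9000] v=[0.0000]
Step 1: x=[4.8891] v=[-0.2185]
Step 2: x=[4.8673] v=[-0.4360]
Step 3: x=[4.8347] v=[-0.6514]
Step 4: x=[4.7915] v=[-0.8637]
Step 5: x=[4.7379] v=[-1.0719]
Step 6: x=[4.6742] v=[-1.2750]
Step 7: x=[4.6006] v=[-1.4721]
Step 8: x=[4.5175] v=[-1.6622]
Step 9: x=[4.4253] v=[-1.8444]
Step 10: x=[4.3244] v=[-2.0178]
Step 11: x=[4.2153] v=[-2.1816]
Step 12: x=[4.0985] v=[-2.3351]
Step 13: x=[3.9746] v=[-2.4775]
Step 14: x=[3.8442] v=[-2.6081]
Step 15: x=[3.7079] v=[-2.7263]
Step 16: x=[3.5663] v=[-2.8316]
Step 17: x=[3.4201] v=[-2.9234]
Step 18: x=[3.2700] v=[-3.0013]
Step 19: x=[3.1168] v=[-3.0650]
Step 20: x=[2.9611] v=[-3.1141]
Step 21: x=[2.8037] v=[-3.1484]
Step 22: x=[2.6453] v=[-3.1678]
Step 23: x=[2.4867] v=[-3.1721]
Step 24: x=[2.3286] v=[-3.1613]
Step 25: x=[2.1718] v=[-3.1355]
Step 26: x=[2.0171] v=[-3.0948]
Step 27: x=[1.8651] v=[-3.0394]
Step 28: x=[1.7166] v=[-2.9696]
Step 29: x=[1.5723] v=[-2.8857]
Step 30: x=[1.4329] v=[-2.7881]
Step 31: x=[1.2990] v=[-2.6772]
Step 32: x=[1.1713] v=[-2.5536]
Step 33: x=[1.0504] v=[-2.4179]
Step 34: x=[0.9369] v=[-2.2707]
Step 35: x=[0.8313] v=[-2.1127]
Step 36: x=[0.7341] v=[-1.9447]
Step 37: x=[0.6457] v=[-1.7674]
Step 38: x=[0.5666] v=[-1.5817]
Step 39: x=[0.4972] v=[-1.3885]
Step 40: x=[0.4378] v=[-1.1887]
Step 41: x=[0.3886] v=[-0.9833]
Step 42: x=[0.3499] v=[-0.7732]
Step 43: x=[0.3219] v=[-0.5594]
Step 44: x=[0.3048] v=[-0.3430]
Step 45: x=[0.2986] v=[-0.1250]
Step 46: x=[0.3033] v=[0.0936]
First v>=0 after going negative at step 46, time=2.3000

Answer: 2.3000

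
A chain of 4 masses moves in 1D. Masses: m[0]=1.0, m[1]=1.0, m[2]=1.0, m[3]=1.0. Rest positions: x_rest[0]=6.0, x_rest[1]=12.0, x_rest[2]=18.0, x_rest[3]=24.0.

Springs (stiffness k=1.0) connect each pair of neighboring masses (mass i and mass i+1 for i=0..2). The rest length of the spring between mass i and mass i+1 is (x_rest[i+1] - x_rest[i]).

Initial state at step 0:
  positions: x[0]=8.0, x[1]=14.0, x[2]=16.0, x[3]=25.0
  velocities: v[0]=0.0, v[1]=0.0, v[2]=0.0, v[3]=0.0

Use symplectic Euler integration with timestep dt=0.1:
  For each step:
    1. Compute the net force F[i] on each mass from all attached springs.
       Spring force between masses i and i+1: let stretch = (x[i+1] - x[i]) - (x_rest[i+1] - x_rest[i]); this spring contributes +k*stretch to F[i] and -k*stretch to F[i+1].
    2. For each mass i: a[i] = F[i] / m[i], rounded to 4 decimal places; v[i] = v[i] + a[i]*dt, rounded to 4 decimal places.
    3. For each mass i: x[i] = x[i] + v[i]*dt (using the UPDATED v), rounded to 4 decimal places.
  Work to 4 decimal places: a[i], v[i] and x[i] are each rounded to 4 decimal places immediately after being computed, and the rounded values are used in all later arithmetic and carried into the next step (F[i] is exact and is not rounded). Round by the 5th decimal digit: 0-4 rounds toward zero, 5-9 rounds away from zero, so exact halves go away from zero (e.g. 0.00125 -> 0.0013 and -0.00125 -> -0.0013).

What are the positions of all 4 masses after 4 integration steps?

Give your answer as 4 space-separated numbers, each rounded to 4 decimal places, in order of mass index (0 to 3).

Answer: 7.9941 13.6221 16.6690 24.7148

Derivation:
Step 0: x=[8.0000 14.0000 16.0000 25.0000] v=[0.0000 0.0000 0.0000 0.0000]
Step 1: x=[8.0000 13.9600 16.0700 24.9700] v=[0.0000 -0.4000 0.7000 -0.3000]
Step 2: x=[7.9996 13.8815 16.2079 24.9110] v=[-0.0040 -0.7850 1.3790 -0.5900]
Step 3: x=[7.9980 13.7674 16.4096 24.8250] v=[-0.0158 -1.1406 2.0167 -0.8603]
Step 4: x=[7.9941 13.6221 16.6690 24.7148] v=[-0.0389 -1.4533 2.5940 -1.1018]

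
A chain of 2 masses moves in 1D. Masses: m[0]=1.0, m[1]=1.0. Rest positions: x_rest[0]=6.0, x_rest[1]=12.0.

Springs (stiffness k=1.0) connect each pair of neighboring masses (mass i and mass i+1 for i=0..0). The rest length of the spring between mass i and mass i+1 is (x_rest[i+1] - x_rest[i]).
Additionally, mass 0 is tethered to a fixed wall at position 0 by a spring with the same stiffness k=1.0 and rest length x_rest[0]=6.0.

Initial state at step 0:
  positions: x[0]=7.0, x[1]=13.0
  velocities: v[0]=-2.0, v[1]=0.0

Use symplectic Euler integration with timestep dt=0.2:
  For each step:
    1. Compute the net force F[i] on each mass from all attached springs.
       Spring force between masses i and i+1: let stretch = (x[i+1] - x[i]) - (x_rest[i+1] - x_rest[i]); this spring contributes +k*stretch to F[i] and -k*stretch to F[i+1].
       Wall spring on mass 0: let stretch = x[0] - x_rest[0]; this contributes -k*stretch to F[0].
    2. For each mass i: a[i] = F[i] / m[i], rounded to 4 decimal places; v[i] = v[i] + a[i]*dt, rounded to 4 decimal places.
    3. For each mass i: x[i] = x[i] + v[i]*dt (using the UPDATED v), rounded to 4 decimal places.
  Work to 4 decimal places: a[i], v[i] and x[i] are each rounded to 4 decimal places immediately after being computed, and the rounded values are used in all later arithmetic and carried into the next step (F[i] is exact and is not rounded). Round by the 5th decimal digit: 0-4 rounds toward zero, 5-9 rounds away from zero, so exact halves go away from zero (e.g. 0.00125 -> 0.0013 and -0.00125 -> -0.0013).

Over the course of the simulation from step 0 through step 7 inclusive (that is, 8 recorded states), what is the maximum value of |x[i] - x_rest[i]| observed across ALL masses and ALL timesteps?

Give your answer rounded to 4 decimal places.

Step 0: x=[7.0000 13.0000] v=[-2.0000 0.0000]
Step 1: x=[6.5600 13.0000] v=[-2.2000 0.0000]
Step 2: x=[6.1152 12.9824] v=[-2.2240 -0.0880]
Step 3: x=[5.7005 12.9301] v=[-2.0736 -0.2614]
Step 4: x=[5.3469 12.8286] v=[-1.7678 -0.5073]
Step 5: x=[5.0787 12.6679] v=[-1.3408 -0.8036]
Step 6: x=[4.9110 12.4436] v=[-0.8387 -1.1214]
Step 7: x=[4.8481 12.1580] v=[-0.3144 -1.4279]
Max displacement = 1.1519

Answer: 1.1519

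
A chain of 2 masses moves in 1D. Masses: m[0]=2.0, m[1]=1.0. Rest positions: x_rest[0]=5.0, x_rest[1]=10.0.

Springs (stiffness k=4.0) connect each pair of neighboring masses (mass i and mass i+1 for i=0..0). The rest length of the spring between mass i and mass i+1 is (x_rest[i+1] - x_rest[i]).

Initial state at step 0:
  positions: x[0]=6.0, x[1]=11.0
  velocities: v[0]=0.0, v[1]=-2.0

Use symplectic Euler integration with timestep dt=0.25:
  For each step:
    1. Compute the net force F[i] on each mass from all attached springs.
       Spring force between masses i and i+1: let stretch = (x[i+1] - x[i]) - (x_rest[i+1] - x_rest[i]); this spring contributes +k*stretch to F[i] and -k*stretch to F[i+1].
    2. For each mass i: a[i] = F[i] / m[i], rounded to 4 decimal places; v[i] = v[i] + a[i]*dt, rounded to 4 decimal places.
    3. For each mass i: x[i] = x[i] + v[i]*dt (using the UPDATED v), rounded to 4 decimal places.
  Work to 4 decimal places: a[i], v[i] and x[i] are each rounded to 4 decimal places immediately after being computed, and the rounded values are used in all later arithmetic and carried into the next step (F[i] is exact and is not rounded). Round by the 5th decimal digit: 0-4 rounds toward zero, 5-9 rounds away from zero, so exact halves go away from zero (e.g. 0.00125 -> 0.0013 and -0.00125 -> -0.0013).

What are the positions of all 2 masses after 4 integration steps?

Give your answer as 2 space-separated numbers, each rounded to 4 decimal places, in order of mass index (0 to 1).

Answer: 5.5068 9.9863

Derivation:
Step 0: x=[6.0000 11.0000] v=[0.0000 -2.0000]
Step 1: x=[6.0000 10.5000] v=[0.0000 -2.0000]
Step 2: x=[5.9375 10.1250] v=[-0.2500 -1.5000]
Step 3: x=[5.7734 9.9531] v=[-0.6563 -0.6875]
Step 4: x=[5.5068 9.9863] v=[-1.0665 0.1328]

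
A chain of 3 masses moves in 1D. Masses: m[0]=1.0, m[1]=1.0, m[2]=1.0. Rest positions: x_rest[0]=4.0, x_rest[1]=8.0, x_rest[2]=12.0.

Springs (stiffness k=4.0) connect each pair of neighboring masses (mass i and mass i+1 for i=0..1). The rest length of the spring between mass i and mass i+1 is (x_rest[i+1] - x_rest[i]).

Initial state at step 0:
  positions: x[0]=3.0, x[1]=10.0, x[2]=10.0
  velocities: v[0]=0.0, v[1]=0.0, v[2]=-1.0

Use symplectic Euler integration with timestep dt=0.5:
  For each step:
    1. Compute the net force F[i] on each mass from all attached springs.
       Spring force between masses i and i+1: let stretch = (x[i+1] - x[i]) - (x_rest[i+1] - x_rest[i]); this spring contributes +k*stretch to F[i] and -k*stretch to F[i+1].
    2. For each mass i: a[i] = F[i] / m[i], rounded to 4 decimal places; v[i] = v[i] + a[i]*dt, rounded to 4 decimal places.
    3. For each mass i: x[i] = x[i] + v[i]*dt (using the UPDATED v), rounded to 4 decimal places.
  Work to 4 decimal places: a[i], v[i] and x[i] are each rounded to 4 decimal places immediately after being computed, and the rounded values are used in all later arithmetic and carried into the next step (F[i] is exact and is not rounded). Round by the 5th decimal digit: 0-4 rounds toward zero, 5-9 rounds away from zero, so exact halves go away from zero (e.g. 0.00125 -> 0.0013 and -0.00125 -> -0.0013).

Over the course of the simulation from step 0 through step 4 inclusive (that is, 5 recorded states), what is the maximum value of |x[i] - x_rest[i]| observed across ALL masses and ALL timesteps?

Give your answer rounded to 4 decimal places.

Step 0: x=[3.0000 10.0000 10.0000] v=[0.0000 0.0000 -1.0000]
Step 1: x=[6.0000 3.0000 13.5000] v=[6.0000 -14.0000 7.0000]
Step 2: x=[2.0000 9.5000 10.5000] v=[-8.0000 13.0000 -6.0000]
Step 3: x=[1.5000 9.5000 10.5000] v=[-1.0000 0.0000 0.0000]
Step 4: x=[5.0000 2.5000 13.5000] v=[7.0000 -14.0000 6.0000]
Max displacement = 5.5000

Answer: 5.5000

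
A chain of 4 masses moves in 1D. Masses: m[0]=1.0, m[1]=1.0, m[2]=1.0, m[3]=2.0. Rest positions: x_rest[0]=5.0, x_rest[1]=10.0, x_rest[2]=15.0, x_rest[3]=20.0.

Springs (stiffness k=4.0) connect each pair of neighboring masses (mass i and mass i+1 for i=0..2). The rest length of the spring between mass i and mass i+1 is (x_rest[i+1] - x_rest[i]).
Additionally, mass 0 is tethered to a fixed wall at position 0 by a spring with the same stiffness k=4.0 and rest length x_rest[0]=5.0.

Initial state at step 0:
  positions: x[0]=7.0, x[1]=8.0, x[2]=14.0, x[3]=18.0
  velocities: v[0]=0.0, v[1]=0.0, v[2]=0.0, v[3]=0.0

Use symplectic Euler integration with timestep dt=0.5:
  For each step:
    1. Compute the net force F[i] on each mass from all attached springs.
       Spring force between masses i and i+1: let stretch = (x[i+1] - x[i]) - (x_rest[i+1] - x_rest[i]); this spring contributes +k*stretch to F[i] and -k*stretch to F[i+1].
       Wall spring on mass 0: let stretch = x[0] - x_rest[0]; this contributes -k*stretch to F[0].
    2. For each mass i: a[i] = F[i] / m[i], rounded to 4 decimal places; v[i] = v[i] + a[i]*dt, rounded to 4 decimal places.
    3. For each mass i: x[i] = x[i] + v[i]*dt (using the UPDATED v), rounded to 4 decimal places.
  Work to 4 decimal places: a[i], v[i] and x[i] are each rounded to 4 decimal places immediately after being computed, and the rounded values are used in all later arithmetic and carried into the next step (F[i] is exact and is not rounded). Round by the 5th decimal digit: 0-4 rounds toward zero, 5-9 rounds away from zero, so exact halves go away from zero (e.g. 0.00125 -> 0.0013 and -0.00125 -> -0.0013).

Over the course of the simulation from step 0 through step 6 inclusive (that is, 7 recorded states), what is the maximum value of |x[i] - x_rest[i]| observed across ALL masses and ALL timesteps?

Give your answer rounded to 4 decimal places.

Answer: 5.0625

Derivation:
Step 0: x=[7.0000 8.0000 14.0000 18.0000] v=[0.0000 0.0000 0.0000 0.0000]
Step 1: x=[1.0000 13.0000 12.0000 18.5000] v=[-12.0000 10.0000 -4.0000 1.0000]
Step 2: x=[6.0000 5.0000 17.5000 18.2500] v=[10.0000 -16.0000 11.0000 -0.5000]
Step 3: x=[4.0000 10.5000 11.2500 20.1250] v=[-4.0000 11.0000 -12.5000 3.7500]
Step 4: x=[4.5000 10.2500 13.1250 20.0625] v=[1.0000 -0.5000 3.7500 -0.1250]
Step 5: x=[6.2500 7.1250 19.0625 19.0313] v=[3.5000 -6.2500 11.8750 -2.0625]
Step 6: x=[2.6250 15.0625 13.0313 20.5157] v=[-7.2500 15.8750 -12.0624 2.9687]
Max displacement = 5.0625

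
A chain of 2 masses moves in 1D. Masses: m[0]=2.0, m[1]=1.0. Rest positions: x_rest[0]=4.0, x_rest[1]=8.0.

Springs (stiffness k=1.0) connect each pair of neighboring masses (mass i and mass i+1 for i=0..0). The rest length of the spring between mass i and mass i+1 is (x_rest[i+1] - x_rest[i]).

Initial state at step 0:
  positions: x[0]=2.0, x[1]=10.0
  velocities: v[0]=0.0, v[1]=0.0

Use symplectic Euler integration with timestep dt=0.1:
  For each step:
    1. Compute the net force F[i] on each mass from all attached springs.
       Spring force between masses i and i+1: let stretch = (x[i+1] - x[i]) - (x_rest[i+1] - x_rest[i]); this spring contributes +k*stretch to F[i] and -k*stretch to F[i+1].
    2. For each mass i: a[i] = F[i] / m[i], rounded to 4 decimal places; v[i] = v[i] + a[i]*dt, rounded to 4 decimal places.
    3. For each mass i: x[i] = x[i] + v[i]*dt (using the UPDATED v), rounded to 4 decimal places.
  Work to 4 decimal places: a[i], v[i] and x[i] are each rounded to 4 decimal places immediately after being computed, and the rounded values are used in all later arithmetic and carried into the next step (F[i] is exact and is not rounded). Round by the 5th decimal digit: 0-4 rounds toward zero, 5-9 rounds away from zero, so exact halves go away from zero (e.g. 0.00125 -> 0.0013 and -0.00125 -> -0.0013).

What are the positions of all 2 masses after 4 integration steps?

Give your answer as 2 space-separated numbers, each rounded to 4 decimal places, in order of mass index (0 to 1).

Answer: 2.1955 9.6089

Derivation:
Step 0: x=[2.0000 10.0000] v=[0.0000 0.0000]
Step 1: x=[2.0200 9.9600] v=[0.2000 -0.4000]
Step 2: x=[2.0597 9.8806] v=[0.3970 -0.7940]
Step 3: x=[2.1185 9.7630] v=[0.5881 -1.1761]
Step 4: x=[2.1955 9.6089] v=[0.7703 -1.5406]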